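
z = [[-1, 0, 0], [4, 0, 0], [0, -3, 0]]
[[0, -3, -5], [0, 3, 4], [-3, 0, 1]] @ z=[[-12, 15, 0], [12, -12, 0], [3, -3, 0]]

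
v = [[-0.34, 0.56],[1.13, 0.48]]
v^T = [[-0.34, 1.13], [0.56, 0.48]]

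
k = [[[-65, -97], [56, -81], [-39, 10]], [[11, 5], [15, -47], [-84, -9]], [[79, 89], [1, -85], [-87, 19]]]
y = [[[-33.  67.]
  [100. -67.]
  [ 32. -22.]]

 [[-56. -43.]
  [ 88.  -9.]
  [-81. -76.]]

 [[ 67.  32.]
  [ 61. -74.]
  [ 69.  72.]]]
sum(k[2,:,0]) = -7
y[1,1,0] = 88.0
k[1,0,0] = 11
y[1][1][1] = -9.0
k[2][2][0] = -87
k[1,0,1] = 5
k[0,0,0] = -65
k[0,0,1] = -97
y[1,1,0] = 88.0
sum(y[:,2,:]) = -6.0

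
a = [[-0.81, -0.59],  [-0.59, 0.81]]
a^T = [[-0.81, -0.59], [-0.59, 0.81]]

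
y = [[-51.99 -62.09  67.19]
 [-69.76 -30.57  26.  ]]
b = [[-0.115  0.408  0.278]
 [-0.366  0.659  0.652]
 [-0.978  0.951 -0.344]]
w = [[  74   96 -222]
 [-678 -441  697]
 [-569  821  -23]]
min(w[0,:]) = -222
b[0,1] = 0.408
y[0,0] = -51.99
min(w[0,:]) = -222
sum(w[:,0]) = -1173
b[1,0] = -0.366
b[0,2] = 0.278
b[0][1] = 0.408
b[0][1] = 0.408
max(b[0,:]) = 0.408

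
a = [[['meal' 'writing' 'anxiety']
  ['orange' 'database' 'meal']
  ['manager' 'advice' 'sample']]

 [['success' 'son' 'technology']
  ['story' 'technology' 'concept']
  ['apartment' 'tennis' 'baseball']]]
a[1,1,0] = 'story'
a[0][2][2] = 'sample'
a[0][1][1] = 'database'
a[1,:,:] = [['success', 'son', 'technology'], ['story', 'technology', 'concept'], ['apartment', 'tennis', 'baseball']]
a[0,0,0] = 'meal'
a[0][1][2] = 'meal'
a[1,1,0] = 'story'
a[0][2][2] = 'sample'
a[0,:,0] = ['meal', 'orange', 'manager']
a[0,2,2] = 'sample'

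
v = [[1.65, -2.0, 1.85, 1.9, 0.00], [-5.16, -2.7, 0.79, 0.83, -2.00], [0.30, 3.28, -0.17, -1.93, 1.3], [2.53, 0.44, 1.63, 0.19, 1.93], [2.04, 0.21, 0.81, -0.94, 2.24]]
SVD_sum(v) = [[0.02,0.01,0.00,-0.01,0.01], [-4.55,-2.69,-0.19,1.22,-2.77], [1.97,1.17,0.08,-0.53,1.20], [2.22,1.31,0.09,-0.59,1.35], [2.13,1.26,0.09,-0.57,1.29]] + [[1.63, -2.29, 1.57, 1.76, 0.21], [0.01, -0.01, 0.01, 0.01, 0.0], [-1.26, 1.77, -1.21, -1.35, -0.16], [0.77, -1.09, 0.75, 0.83, 0.1], [0.36, -0.5, 0.34, 0.38, 0.05]] + [[-0.01, -0.00, 0.01, -0.01, 0.01], [-0.61, -0.02, 0.96, -0.41, 0.78], [-0.41, -0.01, 0.65, -0.28, 0.52], [-0.42, -0.01, 0.66, -0.29, 0.54], [-0.49, -0.02, 0.77, -0.33, 0.62]] + [[-0.02,0.30,0.23,0.22,-0.18], [-0.00,0.02,0.02,0.01,-0.01], [-0.02,0.37,0.29,0.27,-0.22], [-0.01,0.21,0.17,0.16,-0.13], [0.03,-0.52,-0.41,-0.39,0.31]] + [[0.02, -0.01, 0.03, -0.06, -0.06],[-0.00, 0.00, -0.00, 0.0, 0.00],[0.02, -0.01, 0.02, -0.04, -0.04],[-0.03, 0.02, -0.04, 0.08, 0.07],[0.01, -0.01, 0.02, -0.03, -0.03]]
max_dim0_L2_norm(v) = 6.32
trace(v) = 1.21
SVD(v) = [[-0.00,-0.73,-0.01,-0.40,-0.55], [0.78,-0.0,-0.62,-0.03,0.03], [-0.34,0.56,-0.42,-0.50,-0.38], [-0.38,-0.35,-0.43,-0.29,0.68], [-0.36,-0.16,-0.50,0.71,-0.3]] @ diag([7.8160377009274224, 5.023847680761146, 2.306977227379274, 1.1700669924197284, 0.17466666480851256]) @ [[-0.75,-0.44,-0.03,0.2,-0.45], [-0.44,0.62,-0.43,-0.48,-0.06], [0.42,0.01,-0.67,0.29,-0.54], [0.04,-0.63,-0.49,-0.47,0.38], [-0.25,0.13,-0.36,0.66,0.6]]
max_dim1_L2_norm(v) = 6.26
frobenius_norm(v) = 9.65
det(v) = -18.51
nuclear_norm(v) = 16.49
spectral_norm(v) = 7.82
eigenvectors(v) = [[(0.36+0j),(0.4+0.16j),0.40-0.16j,-0.24+0.00j,0.03+0.00j], [(0.78+0j),-0.57-0.07j,-0.57+0.07j,(-0.02+0j),(-0.46+0j)], [(-0.5+0j),-0.62+0.00j,-0.62-0.00j,-0.40+0.00j,(-0.61+0j)], [-0.05+0.00j,0.13+0.14j,(0.13-0.14j),(0.53+0j),0.10+0.00j], [-0.07+0.00j,0.25+0.02j,(0.25-0.02j),(0.71+0j),0.64+0.00j]]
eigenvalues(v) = [(-5.49+0j), (2.52+0.67j), (2.52-0.67j), (0.39+0j), (1.26+0j)]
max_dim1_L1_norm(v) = 11.48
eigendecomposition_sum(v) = [[(-1.26+0j), (-1.62+0j), 0.56-0.00j, (0.73-0j), -0.70+0.00j], [(-2.7+0j), -3.48+0.00j, 1.20-0.00j, 1.57-0.00j, (-1.5+0j)], [1.74-0.00j, (2.25-0j), -0.78+0.00j, -1.02+0.00j, (0.97-0j)], [(0.19-0j), (0.24-0j), (-0.08+0j), -0.11+0.00j, (0.1-0j)], [0.25-0.00j, (0.32-0j), (-0.11+0j), -0.14+0.00j, (0.14-0j)]] + [[1.34-3.44j, -0.20-0.80j, (0.55-3.29j), (0.74+0.92j), 0.21-3.71j], [-0.56+4.94j, 0.53+0.97j, (0.4+4.48j), -1.28-0.94j, 0.99+4.90j], [(0.04+5.41j), (0.7+0.98j), 1.03+4.78j, -1.50-0.85j, (1.72+5.16j)], [(1.19-1.18j), 0.07-0.37j, 0.84-1.26j, 0.14+0.52j, (0.77-1.5j)], [0.19-2.19j, -0.24-0.42j, (-0.23-1.98j), 0.58+0.40j, -0.50-2.16j]] + [[(1.34+3.44j), (-0.2+0.8j), (0.55+3.29j), (0.74-0.92j), (0.21+3.71j)], [(-0.56-4.94j), 0.53-0.97j, (0.4-4.48j), -1.28+0.94j, (0.99-4.9j)], [0.04-5.41j, 0.70-0.98j, (1.03-4.78j), (-1.5+0.85j), (1.72-5.16j)], [1.19+1.18j, 0.07+0.37j, 0.84+1.26j, 0.14-0.52j, (0.77+1.5j)], [0.19+2.19j, -0.24+0.42j, (-0.23+1.98j), (0.58-0.4j), -0.50+2.16j]] + [[0.15-0.00j,-0.00+0.00j,0.11-0.00j,(-0.2-0j),0.13+0.00j], [(0.01-0j),-0.00+0.00j,(0.01-0j),-0.01-0.00j,0.01+0.00j], [0.25-0.00j,(-0.01+0j),(0.18-0j),(-0.33-0j),0.21+0.00j], [(-0.34+0j),(0.01-0j),-0.24+0.00j,0.43+0.00j,-0.28-0.00j], [(-0.45+0j),0.01-0.00j,-0.32+0.00j,0.59+0.00j,-0.37-0.00j]] + [[0.08-0.00j, (0.02+0j), (0.08-0j), -0.11-0.00j, 0.15+0.00j], [-1.34+0.00j, -0.27-0.00j, -1.23+0.00j, 1.83+0.00j, -2.50-0.00j], [(-1.78+0j), (-0.36-0j), (-1.63+0j), 2.42+0.00j, (-3.31-0j)], [0.30-0.00j, 0.06+0.00j, (0.27-0j), -0.41-0.00j, (0.56+0j)], [(1.87-0j), (0.37+0j), (1.71-0j), -2.54-0.00j, 3.48+0.00j]]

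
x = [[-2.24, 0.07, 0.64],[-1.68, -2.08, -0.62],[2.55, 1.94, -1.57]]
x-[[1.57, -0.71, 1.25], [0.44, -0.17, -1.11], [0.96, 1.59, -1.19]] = [[-3.81, 0.78, -0.61], [-2.12, -1.91, 0.49], [1.59, 0.35, -0.38]]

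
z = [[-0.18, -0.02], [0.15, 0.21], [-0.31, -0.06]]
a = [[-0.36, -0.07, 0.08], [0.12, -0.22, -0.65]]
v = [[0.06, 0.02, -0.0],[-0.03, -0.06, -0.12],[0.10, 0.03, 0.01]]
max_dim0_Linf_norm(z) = 0.31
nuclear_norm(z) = 0.58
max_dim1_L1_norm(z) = 0.37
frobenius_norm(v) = 0.18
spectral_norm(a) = 0.71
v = z @ a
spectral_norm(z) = 0.42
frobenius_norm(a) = 0.79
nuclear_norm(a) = 1.06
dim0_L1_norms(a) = [0.48, 0.29, 0.73]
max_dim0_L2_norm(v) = 0.12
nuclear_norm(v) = 0.26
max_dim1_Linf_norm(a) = 0.65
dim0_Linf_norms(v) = [0.1, 0.06, 0.12]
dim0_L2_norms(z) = [0.39, 0.22]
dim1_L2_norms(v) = [0.06, 0.14, 0.1]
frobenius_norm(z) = 0.45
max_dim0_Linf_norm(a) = 0.65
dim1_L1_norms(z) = [0.2, 0.36, 0.37]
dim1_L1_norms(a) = [0.51, 0.99]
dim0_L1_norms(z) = [0.64, 0.29]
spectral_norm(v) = 0.15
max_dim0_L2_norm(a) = 0.65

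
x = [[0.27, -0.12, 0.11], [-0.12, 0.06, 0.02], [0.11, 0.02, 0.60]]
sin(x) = [[0.26, -0.12, 0.1], [-0.12, 0.06, 0.02], [0.10, 0.02, 0.56]]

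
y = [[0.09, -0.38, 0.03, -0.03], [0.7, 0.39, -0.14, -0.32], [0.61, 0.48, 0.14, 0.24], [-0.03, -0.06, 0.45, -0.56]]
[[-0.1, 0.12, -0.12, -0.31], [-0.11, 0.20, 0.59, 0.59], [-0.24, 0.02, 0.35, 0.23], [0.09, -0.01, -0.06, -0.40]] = y@[[-0.41, 0.32, 0.44, 0.09], [0.19, -0.24, 0.40, 0.78], [-0.13, -0.19, -0.36, -1.06], [-0.27, -0.13, -0.25, -0.23]]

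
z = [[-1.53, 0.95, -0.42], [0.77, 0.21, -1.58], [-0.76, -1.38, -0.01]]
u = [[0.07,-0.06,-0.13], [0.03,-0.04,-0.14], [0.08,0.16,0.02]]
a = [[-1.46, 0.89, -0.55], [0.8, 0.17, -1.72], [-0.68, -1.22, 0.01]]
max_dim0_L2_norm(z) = 1.87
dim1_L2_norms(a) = [1.8, 1.9, 1.4]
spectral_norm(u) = 0.23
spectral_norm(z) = 1.95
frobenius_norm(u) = 0.28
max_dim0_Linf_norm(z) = 1.58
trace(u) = 0.05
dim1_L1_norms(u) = [0.26, 0.21, 0.26]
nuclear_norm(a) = 5.06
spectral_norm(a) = 1.98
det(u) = 0.00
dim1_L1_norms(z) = [2.9, 2.56, 2.15]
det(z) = 4.87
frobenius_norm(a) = 2.97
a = z + u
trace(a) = -1.28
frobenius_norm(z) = 3.01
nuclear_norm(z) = 5.15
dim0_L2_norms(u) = [0.11, 0.18, 0.19]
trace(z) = -1.33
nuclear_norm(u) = 0.42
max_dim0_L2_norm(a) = 1.81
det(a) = 4.57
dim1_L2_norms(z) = [1.85, 1.77, 1.58]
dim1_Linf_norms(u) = [0.13, 0.14, 0.16]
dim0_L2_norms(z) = [1.87, 1.69, 1.63]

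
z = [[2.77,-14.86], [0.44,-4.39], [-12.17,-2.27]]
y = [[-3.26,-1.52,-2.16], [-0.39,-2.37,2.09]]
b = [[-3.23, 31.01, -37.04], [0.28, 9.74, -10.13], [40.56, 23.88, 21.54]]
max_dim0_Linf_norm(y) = 3.26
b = z @ y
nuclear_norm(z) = 28.13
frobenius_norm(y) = 5.27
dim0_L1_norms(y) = [3.65, 3.89, 4.25]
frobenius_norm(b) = 72.26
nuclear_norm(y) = 7.38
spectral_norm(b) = 52.90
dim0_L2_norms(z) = [12.49, 15.66]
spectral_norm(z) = 15.74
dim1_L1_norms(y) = [6.94, 4.85]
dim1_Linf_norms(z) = [14.86, 4.39, 12.17]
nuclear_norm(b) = 102.12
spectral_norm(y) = 4.20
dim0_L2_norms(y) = [3.28, 2.82, 3.01]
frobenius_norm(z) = 20.03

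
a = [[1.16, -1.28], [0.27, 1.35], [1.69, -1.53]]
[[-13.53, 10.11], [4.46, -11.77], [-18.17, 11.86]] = a@[[-6.57, -0.74], [4.62, -8.57]]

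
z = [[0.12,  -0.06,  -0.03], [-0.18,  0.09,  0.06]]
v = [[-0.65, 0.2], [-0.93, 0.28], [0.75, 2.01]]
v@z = [[-0.11, 0.06, 0.03], [-0.16, 0.08, 0.04], [-0.27, 0.14, 0.10]]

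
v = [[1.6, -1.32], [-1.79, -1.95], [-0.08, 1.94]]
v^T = [[1.60, -1.79, -0.08], [-1.32, -1.95, 1.94]]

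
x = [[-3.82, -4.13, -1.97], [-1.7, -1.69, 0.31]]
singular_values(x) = [6.35, 1.02]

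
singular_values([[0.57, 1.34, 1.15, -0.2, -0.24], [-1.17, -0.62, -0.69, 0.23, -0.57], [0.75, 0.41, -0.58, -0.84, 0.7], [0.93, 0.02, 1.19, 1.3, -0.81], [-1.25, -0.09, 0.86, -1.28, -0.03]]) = [2.76, 2.2, 2.0, 0.69, 0.25]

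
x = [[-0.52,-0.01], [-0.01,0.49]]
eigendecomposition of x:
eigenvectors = [[-1.0, 0.01], [-0.01, -1.0]]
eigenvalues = [-0.52, 0.49]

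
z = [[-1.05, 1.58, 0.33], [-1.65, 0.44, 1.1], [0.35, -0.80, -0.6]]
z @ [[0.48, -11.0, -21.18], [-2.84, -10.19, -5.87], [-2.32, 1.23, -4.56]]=[[-5.76, -4.14, 11.46], [-4.59, 15.02, 27.35], [3.83, 3.56, 0.02]]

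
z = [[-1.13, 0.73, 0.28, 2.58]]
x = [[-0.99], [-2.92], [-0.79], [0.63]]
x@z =[[1.12, -0.72, -0.28, -2.55], [3.30, -2.13, -0.82, -7.53], [0.89, -0.58, -0.22, -2.04], [-0.71, 0.46, 0.18, 1.63]]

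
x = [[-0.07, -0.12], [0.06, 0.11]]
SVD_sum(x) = [[-0.07, -0.12], [0.06, 0.11]] + [[-0.00,0.00], [-0.0,0.0]]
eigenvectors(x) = [[-0.89, 0.71], [0.45, -0.71]]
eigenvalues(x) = [-0.01, 0.05]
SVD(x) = [[-0.74, 0.67], [0.67, 0.74]] @ diag([0.18706377437798027, 0.0026728852321225042]) @ [[0.49,0.87], [-0.87,0.49]]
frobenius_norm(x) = 0.19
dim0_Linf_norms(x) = [0.07, 0.12]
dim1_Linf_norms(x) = [0.12, 0.11]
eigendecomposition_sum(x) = [[-0.02,  -0.02], [0.01,  0.01]] + [[-0.05, -0.10], [0.05, 0.1]]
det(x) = -0.00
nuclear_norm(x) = 0.19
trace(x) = 0.04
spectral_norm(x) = 0.19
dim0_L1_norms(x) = [0.13, 0.23]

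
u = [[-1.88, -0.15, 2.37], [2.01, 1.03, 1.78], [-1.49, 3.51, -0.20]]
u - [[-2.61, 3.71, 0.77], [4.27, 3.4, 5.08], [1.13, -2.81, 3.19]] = [[0.73,-3.86,1.60], [-2.26,-2.37,-3.3], [-2.62,6.32,-3.39]]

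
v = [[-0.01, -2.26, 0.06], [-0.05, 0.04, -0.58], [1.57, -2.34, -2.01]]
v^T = [[-0.01, -0.05, 1.57], [-2.26, 0.04, -2.34], [0.06, -0.58, -2.01]]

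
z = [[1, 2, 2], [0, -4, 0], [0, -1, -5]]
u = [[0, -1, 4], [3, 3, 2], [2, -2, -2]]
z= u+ [[1, 3, -2], [-3, -7, -2], [-2, 1, -3]]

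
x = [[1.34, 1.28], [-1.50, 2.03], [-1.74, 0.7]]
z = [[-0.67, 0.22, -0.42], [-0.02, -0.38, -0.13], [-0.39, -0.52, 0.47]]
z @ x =[[-0.50,-0.70], [0.77,-0.89], [-0.56,-1.23]]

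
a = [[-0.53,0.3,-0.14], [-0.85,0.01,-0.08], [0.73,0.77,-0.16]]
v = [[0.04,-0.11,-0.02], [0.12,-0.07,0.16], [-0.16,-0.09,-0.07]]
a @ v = [[0.04,0.05,0.07], [-0.02,0.10,0.02], [0.15,-0.12,0.12]]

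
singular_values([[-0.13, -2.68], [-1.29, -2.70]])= [3.94, 0.79]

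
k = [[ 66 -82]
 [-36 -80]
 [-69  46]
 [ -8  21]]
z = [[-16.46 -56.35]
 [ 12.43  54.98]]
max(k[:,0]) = 66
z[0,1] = -56.35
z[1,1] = 54.98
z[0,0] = -16.46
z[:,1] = [-56.35, 54.98]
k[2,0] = -69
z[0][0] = -16.46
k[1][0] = -36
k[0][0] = 66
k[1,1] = -80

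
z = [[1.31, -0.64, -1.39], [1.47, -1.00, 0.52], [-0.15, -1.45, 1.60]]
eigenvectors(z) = [[0.25+0.48j, (0.25-0.48j), (-0.74+0j)],[(0.69+0j), (0.69-0j), -0.23+0.00j],[(0.37+0.3j), (0.37-0.3j), 0.63+0.00j]]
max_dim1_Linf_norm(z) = 1.6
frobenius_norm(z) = 3.49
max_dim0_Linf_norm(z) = 1.6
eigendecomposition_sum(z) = [[(0.2+0.42j), -0.55-0.22j, (0.03+0.41j)],[(0.59+0.02j), (-0.57+0.5j), (0.49+0.2j)],[(0.31+0.26j), (-0.53+0.03j), 0.18+0.32j]] + [[(0.2-0.42j), (-0.55+0.22j), (0.03-0.41j)], [(0.59-0.02j), -0.57-0.50j, (0.49-0.2j)], [(0.31-0.26j), (-0.53-0.03j), (0.18-0.32j)]] + [[0.91-0.00j, 0.46+0.00j, (-1.46-0j)],  [0.28-0.00j, 0.14+0.00j, -0.45-0.00j],  [(-0.78+0j), -0.40-0.00j, 1.25+0.00j]]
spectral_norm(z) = 2.49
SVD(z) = [[-0.12, -0.83, 0.54], [0.54, -0.51, -0.67], [0.83, 0.21, 0.51]] @ diag([2.4949506836074766, 2.3604797864041394, 0.6143746937692406]) @ [[0.21,-0.67,0.71],  [-0.79,0.31,0.52],  [-0.57,-0.67,-0.47]]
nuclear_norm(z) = 5.47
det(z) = 3.62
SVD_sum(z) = [[-0.06, 0.19, -0.21], [0.28, -0.9, 0.96], [0.43, -1.4, 1.48]] + [[1.56, -0.61, -1.03], [0.96, -0.37, -0.63], [-0.40, 0.16, 0.26]] + [[-0.19, -0.22, -0.16], [0.24, 0.28, 0.19], [-0.18, -0.21, -0.15]]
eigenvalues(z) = [(-0.2+1.24j), (-0.2-1.24j), (2.3+0j)]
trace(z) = 1.91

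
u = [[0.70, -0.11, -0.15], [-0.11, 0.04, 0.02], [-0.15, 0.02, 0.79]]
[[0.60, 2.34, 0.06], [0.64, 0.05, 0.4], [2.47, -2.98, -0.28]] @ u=[[0.15, 0.03, 0.00], [0.38, -0.06, 0.22], [2.1, -0.40, -0.65]]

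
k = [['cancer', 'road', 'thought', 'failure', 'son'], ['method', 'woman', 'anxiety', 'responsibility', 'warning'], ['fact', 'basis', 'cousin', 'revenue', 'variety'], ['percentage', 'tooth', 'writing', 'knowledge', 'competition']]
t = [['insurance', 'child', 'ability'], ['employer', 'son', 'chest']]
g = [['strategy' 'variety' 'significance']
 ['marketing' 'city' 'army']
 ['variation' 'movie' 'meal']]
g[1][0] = 'marketing'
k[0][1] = 'road'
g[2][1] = 'movie'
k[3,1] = 'tooth'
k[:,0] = ['cancer', 'method', 'fact', 'percentage']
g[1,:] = ['marketing', 'city', 'army']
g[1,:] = ['marketing', 'city', 'army']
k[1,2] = 'anxiety'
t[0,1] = 'child'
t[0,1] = 'child'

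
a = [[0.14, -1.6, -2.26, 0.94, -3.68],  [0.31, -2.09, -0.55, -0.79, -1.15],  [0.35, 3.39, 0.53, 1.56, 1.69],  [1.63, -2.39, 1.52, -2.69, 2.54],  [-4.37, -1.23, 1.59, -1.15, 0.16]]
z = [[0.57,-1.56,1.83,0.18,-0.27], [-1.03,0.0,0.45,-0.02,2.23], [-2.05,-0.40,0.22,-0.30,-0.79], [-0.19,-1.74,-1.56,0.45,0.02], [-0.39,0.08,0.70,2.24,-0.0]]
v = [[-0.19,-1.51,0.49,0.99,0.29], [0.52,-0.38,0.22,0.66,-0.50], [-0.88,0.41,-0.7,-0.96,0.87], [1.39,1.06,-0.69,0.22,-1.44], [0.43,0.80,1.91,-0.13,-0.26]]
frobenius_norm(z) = 5.38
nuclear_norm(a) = 16.95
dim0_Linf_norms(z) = [2.05, 1.74, 1.83, 2.24, 2.23]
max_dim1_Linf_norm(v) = 1.91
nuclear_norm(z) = 11.96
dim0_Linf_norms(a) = [4.37, 3.39, 2.26, 2.69, 3.68]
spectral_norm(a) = 6.12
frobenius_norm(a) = 9.74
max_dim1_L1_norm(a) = 10.77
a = v @ z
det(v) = -0.00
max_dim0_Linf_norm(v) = 1.91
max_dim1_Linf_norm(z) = 2.24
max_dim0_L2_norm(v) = 2.21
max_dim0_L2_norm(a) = 5.06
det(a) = 0.23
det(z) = -76.11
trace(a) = -3.95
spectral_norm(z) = 2.72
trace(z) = 1.24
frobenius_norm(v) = 4.25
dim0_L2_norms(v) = [1.79, 2.09, 2.21, 1.55, 1.8]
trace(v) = -1.31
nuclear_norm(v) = 7.37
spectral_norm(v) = 2.81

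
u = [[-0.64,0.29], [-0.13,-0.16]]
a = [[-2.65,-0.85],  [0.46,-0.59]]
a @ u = [[1.81, -0.63], [-0.22, 0.23]]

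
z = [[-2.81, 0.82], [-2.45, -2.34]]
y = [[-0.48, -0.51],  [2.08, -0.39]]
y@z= [[2.6, 0.8], [-4.89, 2.62]]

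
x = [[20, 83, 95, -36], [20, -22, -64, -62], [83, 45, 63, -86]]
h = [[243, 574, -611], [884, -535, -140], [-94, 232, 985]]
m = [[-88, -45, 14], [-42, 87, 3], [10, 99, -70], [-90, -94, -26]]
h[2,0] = -94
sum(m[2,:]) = 39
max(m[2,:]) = 99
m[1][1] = 87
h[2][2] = 985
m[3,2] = -26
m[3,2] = -26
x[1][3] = -62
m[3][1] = -94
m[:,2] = [14, 3, -70, -26]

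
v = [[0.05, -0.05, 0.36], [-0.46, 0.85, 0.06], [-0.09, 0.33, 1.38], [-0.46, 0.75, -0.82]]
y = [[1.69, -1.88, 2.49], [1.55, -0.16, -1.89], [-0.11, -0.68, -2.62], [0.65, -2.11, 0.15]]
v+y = [[1.74, -1.93, 2.85], [1.09, 0.69, -1.83], [-0.2, -0.35, -1.24], [0.19, -1.36, -0.67]]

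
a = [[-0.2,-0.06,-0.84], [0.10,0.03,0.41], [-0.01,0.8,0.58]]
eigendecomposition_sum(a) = [[-0.16, 0.44, -0.29], [0.08, -0.21, 0.15], [-0.06, 0.17, -0.11]] + [[0.0, 0.01, 0.00],[0.00, 0.0, 0.00],[-0.00, -0.0, -0.00]] + [[-0.04, -0.50, -0.55], [0.02, 0.24, 0.26], [0.05, 0.64, 0.69]]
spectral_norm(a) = 1.24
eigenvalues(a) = [-0.49, 0.0, 0.89]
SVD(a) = [[-0.62, 0.65, 0.44], [0.3, -0.32, 0.90], [0.72, 0.69, -0.00]] @ diag([1.243544680883692, 0.5985749506304754, 0.00215757354484633]) @ [[0.12, 0.50, 0.86], [-0.28, 0.84, -0.46], [0.95, 0.19, -0.24]]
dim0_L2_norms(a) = [0.22, 0.8, 1.1]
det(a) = -0.00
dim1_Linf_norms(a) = [0.84, 0.41, 0.8]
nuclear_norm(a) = 1.84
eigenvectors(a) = [[0.85, -0.95, -0.59], [-0.42, -0.19, 0.29], [0.32, 0.24, 0.75]]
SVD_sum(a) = [[-0.09, -0.39, -0.66], [0.04, 0.19, 0.32], [0.11, 0.45, 0.77]] + [[-0.11, 0.33, -0.18], [0.05, -0.16, 0.09], [-0.12, 0.35, -0.19]] + [[0.00, 0.0, -0.0], [0.0, 0.00, -0.0], [-0.0, -0.0, 0.00]]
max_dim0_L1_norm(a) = 1.83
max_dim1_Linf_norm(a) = 0.84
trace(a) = 0.41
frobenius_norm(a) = 1.38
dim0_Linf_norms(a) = [0.2, 0.8, 0.84]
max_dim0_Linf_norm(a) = 0.84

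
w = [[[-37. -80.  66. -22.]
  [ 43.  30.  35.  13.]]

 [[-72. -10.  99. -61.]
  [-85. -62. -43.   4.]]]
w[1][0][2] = 99.0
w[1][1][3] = 4.0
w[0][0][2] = 66.0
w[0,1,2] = 35.0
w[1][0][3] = -61.0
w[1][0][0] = -72.0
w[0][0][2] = 66.0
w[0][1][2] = 35.0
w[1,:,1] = [-10.0, -62.0]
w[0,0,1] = -80.0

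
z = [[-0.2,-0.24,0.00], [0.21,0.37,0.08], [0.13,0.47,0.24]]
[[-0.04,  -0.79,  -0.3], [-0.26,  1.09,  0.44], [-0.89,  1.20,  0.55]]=z@[[0.30,1.19,0.42], [-0.08,2.30,0.88], [-3.73,-0.13,0.35]]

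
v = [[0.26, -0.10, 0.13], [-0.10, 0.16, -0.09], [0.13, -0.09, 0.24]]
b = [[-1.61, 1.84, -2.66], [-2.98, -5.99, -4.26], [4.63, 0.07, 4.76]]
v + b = [[-1.35, 1.74, -2.53], [-3.08, -5.83, -4.35], [4.76, -0.02, 5.00]]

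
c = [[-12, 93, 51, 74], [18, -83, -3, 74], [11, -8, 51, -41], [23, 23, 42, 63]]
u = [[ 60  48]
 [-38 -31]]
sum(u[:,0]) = 22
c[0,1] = 93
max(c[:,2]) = 51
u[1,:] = [-38, -31]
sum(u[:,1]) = 17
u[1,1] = -31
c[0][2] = 51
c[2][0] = 11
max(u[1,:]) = -31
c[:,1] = [93, -83, -8, 23]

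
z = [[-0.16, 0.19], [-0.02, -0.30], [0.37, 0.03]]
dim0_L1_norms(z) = [0.55, 0.52]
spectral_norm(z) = 0.41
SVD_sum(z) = [[-0.2, 0.07], [0.07, -0.02], [0.32, -0.11]] + [[0.04, 0.12], [-0.09, -0.28], [0.05, 0.14]]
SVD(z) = [[-0.52,0.37], [0.18,-0.83], [0.84,0.41]] @ diag([0.4090114646829571, 0.35015656749217494]) @ [[0.95,-0.31], [0.31,0.95]]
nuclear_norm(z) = 0.76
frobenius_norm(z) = 0.54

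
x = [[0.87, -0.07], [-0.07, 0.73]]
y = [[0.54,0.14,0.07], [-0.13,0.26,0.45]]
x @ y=[[0.48, 0.1, 0.03], [-0.13, 0.18, 0.32]]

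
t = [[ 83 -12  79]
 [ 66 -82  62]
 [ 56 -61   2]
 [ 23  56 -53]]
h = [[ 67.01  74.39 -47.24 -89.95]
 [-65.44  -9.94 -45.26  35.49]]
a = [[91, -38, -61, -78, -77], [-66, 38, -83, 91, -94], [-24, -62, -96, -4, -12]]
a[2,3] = -4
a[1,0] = -66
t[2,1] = -61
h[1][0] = -65.44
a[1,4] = -94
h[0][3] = -89.95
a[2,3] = -4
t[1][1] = -82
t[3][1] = 56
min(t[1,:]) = -82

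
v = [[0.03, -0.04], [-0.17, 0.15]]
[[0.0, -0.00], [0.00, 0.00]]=v @ [[-0.00, -0.01], [0.00, 0.01]]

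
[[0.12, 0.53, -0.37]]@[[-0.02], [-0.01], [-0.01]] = [[-0.00]]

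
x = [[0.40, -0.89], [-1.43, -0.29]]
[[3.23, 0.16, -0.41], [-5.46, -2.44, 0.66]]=x@ [[4.17, 1.6, -0.51], [-1.75, 0.54, 0.23]]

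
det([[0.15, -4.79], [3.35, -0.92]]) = 15.909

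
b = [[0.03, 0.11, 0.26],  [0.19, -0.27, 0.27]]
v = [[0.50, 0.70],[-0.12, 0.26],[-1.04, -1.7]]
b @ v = [[-0.27, -0.39], [-0.15, -0.4]]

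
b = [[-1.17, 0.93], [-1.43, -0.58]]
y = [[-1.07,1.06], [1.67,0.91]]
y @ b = [[-0.26,-1.61], [-3.26,1.03]]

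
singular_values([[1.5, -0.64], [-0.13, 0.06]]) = [1.64, 0.0]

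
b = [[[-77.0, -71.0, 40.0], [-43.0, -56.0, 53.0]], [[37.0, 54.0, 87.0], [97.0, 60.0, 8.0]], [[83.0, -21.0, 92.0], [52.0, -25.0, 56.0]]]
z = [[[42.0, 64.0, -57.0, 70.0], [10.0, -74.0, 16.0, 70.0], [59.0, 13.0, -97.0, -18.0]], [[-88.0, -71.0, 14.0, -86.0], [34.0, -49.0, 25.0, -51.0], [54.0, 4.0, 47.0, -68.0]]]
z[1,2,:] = [54.0, 4.0, 47.0, -68.0]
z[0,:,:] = [[42.0, 64.0, -57.0, 70.0], [10.0, -74.0, 16.0, 70.0], [59.0, 13.0, -97.0, -18.0]]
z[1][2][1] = 4.0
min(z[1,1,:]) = -51.0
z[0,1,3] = 70.0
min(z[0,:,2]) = -97.0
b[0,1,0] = -43.0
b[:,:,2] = [[40.0, 53.0], [87.0, 8.0], [92.0, 56.0]]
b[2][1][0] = 52.0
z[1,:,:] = [[-88.0, -71.0, 14.0, -86.0], [34.0, -49.0, 25.0, -51.0], [54.0, 4.0, 47.0, -68.0]]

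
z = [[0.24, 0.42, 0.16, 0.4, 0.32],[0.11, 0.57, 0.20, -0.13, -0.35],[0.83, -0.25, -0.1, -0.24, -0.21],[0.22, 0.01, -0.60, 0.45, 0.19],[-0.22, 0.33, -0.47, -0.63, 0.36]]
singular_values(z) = [1.02, 0.91, 0.9, 0.79, 0.39]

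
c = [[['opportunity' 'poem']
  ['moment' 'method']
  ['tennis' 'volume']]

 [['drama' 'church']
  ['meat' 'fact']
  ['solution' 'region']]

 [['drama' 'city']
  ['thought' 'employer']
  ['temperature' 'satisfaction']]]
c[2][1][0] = 'thought'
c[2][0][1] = 'city'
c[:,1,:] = [['moment', 'method'], ['meat', 'fact'], ['thought', 'employer']]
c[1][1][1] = 'fact'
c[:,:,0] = [['opportunity', 'moment', 'tennis'], ['drama', 'meat', 'solution'], ['drama', 'thought', 'temperature']]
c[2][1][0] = 'thought'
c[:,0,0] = ['opportunity', 'drama', 'drama']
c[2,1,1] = 'employer'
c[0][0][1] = 'poem'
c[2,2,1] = 'satisfaction'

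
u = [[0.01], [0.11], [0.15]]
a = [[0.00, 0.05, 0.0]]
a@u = [[0.01]]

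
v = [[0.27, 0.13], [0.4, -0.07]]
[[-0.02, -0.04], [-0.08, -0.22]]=v @ [[-0.17,-0.45], [0.23,0.62]]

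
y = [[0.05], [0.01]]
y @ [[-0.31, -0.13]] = [[-0.02,-0.01], [-0.0,-0.00]]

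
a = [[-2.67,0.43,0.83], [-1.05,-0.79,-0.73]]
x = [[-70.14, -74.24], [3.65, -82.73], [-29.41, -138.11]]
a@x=[[164.43, 48.02], [92.23, 244.13]]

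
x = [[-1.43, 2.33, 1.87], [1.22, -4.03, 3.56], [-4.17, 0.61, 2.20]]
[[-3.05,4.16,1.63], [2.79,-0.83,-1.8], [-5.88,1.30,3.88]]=x@[[1.28, 0.40, -0.92],  [-0.42, 1.22, 0.15],  [-0.13, 1.01, -0.02]]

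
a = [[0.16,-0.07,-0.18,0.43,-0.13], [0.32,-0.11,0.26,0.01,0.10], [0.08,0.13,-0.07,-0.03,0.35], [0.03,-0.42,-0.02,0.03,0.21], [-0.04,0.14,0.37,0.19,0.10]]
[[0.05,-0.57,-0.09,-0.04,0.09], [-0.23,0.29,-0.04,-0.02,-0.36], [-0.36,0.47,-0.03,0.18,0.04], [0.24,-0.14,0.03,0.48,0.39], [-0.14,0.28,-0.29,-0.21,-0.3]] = a@[[-0.82,  0.38,  0.2,  -0.2,  -0.83], [-0.88,  0.79,  -0.17,  -0.77,  -0.72], [-0.05,  0.63,  -0.37,  -0.44,  -0.83], [0.09,  -0.77,  -0.53,  -0.10,  0.17], [-0.52,  1.02,  -0.18,  0.75,  0.41]]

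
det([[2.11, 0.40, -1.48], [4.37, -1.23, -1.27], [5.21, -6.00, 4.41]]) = -8.558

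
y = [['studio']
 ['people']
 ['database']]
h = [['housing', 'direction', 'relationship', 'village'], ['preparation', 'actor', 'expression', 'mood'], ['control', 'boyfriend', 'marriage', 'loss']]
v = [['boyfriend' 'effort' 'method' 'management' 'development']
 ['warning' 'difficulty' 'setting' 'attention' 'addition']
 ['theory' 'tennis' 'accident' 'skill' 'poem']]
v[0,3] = 'management'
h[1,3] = 'mood'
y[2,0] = 'database'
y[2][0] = 'database'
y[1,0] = 'people'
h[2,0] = 'control'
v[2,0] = 'theory'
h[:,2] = ['relationship', 'expression', 'marriage']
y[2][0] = 'database'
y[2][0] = 'database'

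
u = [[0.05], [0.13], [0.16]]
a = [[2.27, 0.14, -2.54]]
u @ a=[[0.11, 0.01, -0.13], [0.30, 0.02, -0.33], [0.36, 0.02, -0.41]]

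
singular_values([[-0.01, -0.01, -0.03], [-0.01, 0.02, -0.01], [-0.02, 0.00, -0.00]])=[0.04, 0.02, 0.02]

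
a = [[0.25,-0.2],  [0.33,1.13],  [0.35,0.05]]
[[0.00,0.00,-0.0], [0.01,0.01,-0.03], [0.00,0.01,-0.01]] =a @ [[0.01, 0.02, -0.02], [0.01, -0.0, -0.02]]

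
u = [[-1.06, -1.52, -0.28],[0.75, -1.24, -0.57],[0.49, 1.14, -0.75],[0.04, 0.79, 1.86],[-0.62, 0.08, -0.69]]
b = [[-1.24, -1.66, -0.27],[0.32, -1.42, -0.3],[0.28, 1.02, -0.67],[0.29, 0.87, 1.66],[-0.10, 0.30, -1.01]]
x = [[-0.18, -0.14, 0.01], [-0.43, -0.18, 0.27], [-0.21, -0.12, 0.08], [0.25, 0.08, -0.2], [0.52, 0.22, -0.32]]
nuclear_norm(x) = 1.10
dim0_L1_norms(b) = [2.23, 5.27, 3.91]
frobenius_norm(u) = 3.60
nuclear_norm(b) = 5.79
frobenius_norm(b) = 3.59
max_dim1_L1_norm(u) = 2.86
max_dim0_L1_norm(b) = 5.27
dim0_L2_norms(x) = [0.77, 0.35, 0.47]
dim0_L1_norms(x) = [1.59, 0.74, 0.88]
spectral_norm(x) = 0.96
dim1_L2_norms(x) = [0.23, 0.54, 0.25, 0.33, 0.65]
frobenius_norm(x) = 0.97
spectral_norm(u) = 2.70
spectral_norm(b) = 2.84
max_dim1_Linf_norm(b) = 1.66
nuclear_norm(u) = 6.02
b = x + u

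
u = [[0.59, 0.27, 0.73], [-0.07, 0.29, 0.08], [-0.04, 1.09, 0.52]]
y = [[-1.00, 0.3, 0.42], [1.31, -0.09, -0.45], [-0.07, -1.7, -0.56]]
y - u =[[-1.59, 0.03, -0.31], [1.38, -0.38, -0.53], [-0.03, -2.79, -1.08]]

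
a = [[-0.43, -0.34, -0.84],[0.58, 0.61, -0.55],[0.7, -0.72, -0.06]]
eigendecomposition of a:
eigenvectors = [[0.70+0.00j, (0.7-0j), -0.10+0.00j], [(-0.06-0.37j), (-0.06+0.37j), (-0.85+0j)], [0.03-0.61j, (0.03+0.61j), (0.51+0j)]]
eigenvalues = [(-0.44+0.9j), (-0.44-0.9j), (1.01+0j)]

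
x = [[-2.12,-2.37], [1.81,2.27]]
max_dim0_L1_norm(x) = 4.64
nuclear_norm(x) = 4.43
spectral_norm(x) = 4.30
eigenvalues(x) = [-0.65, 0.8]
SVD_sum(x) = [[-2.06,  -2.42], [1.88,  2.21]] + [[-0.06, 0.05], [-0.07, 0.06]]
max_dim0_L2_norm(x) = 3.28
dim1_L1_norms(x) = [4.49, 4.08]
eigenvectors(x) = [[-0.85, 0.63], [0.53, -0.78]]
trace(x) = 0.15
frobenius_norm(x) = 4.31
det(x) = -0.52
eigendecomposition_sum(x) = [[-1.31, -1.06], [0.81, 0.66]] + [[-0.81,-1.31], [1.00,1.61]]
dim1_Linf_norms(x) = [2.37, 2.27]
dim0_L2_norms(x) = [2.79, 3.28]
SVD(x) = [[-0.74, 0.67], [0.67, 0.74]] @ diag([4.304131965418612, 0.12144144375674668]) @ [[0.65, 0.76], [-0.76, 0.65]]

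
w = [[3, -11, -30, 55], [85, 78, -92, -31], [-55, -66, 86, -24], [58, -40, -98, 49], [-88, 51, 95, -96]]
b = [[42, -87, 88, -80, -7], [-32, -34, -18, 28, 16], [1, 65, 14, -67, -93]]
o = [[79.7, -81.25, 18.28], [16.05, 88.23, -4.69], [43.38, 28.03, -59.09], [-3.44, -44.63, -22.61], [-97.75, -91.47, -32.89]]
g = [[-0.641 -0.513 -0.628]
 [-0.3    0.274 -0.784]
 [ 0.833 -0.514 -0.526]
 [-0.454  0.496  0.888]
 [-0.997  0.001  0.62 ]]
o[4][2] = -32.89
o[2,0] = 43.38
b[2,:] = [1, 65, 14, -67, -93]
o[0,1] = -81.25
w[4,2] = 95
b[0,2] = 88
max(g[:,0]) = 0.833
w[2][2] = 86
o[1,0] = 16.05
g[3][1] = 0.496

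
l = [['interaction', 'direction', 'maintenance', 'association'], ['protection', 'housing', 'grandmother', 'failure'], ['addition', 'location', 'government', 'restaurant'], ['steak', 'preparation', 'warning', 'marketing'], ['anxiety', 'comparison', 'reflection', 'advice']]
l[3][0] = 'steak'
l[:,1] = ['direction', 'housing', 'location', 'preparation', 'comparison']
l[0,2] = 'maintenance'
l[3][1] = 'preparation'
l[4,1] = 'comparison'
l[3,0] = 'steak'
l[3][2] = 'warning'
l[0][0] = 'interaction'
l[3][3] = 'marketing'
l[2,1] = 'location'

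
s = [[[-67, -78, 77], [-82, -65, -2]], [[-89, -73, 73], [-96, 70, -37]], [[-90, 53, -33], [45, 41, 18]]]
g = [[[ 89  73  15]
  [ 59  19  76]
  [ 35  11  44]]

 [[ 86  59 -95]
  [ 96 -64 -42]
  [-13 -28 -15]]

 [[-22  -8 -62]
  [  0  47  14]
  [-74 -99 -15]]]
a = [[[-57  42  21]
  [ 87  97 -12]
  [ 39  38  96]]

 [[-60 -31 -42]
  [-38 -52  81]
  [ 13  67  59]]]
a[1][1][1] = -52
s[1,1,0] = -96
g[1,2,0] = -13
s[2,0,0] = -90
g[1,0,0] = 86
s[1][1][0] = -96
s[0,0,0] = -67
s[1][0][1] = -73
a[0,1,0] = 87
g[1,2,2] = -15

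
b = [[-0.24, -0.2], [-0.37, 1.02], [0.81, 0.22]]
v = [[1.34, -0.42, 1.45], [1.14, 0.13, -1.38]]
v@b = [[1.01, -0.38],[-1.44, -0.40]]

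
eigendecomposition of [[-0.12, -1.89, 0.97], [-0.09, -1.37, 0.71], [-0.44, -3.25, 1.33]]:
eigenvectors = [[(-0.8+0j), (0.41-0.24j), 0.41+0.24j], [(0.32+0j), (0.3-0.18j), (0.3+0.18j)], [(0.51+0j), 0.81+0.00j, 0.81-0.00j]]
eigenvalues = [(0.01+0j), (-0.08+0.86j), (-0.08-0.86j)]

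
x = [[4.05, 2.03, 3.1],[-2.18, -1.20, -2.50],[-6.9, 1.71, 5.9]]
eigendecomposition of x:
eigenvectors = [[-0.16+0.46j, (-0.16-0.46j), (0.13+0j)], [0.16-0.32j, 0.16+0.32j, -0.89+0.00j], [-0.80+0.00j, (-0.8-0j), (0.43+0j)]]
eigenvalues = [(4.22+4.65j), (4.22-4.65j), (0.32+0j)]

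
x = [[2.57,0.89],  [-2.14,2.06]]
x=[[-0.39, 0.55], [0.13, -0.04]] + [[2.96,0.34], [-2.27,2.1]]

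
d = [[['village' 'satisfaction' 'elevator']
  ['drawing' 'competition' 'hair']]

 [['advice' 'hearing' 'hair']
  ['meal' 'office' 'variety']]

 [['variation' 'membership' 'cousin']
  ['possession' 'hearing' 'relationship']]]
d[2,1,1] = 'hearing'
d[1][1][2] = 'variety'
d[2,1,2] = 'relationship'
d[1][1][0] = 'meal'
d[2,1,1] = 'hearing'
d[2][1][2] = 'relationship'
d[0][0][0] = 'village'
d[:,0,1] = ['satisfaction', 'hearing', 'membership']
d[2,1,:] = ['possession', 'hearing', 'relationship']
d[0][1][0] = 'drawing'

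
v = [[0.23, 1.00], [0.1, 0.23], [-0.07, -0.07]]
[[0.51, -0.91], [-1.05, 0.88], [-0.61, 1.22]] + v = [[0.74, 0.09], [-0.95, 1.11], [-0.68, 1.15]]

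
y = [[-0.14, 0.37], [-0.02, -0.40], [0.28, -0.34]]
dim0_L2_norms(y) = [0.31, 0.64]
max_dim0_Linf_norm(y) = 0.4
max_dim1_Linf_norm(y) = 0.4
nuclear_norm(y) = 0.90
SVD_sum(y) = [[-0.14, 0.37], [0.13, -0.34], [0.15, -0.39]] + [[0.00, 0.00], [-0.15, -0.06], [0.13, 0.05]]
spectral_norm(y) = 0.68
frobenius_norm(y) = 0.71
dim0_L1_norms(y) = [0.44, 1.11]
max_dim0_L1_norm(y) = 1.11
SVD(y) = [[0.58, -0.0], [-0.54, 0.75], [-0.61, -0.66]] @ diag([0.6820393584952509, 0.21382776588503785]) @ [[-0.35,0.94], [-0.94,-0.35]]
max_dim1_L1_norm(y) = 0.62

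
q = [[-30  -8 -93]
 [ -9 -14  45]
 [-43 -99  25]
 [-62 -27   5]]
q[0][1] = -8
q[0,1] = -8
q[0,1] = -8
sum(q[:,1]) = -148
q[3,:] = [-62, -27, 5]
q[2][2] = 25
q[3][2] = 5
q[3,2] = 5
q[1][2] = 45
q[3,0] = -62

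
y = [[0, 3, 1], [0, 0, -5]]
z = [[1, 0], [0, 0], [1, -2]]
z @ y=[[0, 3, 1], [0, 0, 0], [0, 3, 11]]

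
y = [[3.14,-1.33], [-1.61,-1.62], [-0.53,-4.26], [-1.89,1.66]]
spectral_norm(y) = 5.09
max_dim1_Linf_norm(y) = 4.26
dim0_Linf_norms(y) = [3.14, 4.26]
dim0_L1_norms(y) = [7.17, 8.87]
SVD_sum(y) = [[0.51, -2.0], [0.29, -1.14], [0.99, -3.87], [-0.51, 2.01]] + [[2.63, 0.67],[-1.90, -0.48],[-1.52, -0.39],[-1.38, -0.35]]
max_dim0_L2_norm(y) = 5.03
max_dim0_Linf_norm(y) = 4.26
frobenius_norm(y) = 6.45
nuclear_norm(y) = 9.05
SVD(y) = [[-0.41, 0.69], [-0.23, -0.49], [-0.79, -0.40], [0.41, -0.36]] @ diag([5.091126677923964, 3.960003680469363]) @ [[-0.25, 0.97], [0.97, 0.25]]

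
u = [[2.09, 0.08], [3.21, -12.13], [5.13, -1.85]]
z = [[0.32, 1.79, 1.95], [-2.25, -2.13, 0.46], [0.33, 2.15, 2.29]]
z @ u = [[16.42, -25.29],[-9.18, 24.81],[19.34, -30.29]]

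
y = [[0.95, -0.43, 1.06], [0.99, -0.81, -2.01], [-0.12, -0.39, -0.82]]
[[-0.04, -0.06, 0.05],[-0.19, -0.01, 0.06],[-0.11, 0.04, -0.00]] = y @ [[0.03, -0.07, 0.05], [0.22, -0.05, -0.01], [0.02, -0.01, 0.0]]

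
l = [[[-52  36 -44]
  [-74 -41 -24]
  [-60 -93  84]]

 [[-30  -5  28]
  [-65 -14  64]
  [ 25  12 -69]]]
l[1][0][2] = 28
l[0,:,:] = [[-52, 36, -44], [-74, -41, -24], [-60, -93, 84]]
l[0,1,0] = -74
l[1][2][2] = -69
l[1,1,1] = -14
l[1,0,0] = -30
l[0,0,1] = 36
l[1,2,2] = -69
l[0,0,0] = -52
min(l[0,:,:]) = -93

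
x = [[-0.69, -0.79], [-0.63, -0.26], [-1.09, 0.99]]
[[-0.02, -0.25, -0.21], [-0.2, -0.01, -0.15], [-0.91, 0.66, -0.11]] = x@[[0.48, -0.18, 0.19],[-0.39, 0.47, 0.10]]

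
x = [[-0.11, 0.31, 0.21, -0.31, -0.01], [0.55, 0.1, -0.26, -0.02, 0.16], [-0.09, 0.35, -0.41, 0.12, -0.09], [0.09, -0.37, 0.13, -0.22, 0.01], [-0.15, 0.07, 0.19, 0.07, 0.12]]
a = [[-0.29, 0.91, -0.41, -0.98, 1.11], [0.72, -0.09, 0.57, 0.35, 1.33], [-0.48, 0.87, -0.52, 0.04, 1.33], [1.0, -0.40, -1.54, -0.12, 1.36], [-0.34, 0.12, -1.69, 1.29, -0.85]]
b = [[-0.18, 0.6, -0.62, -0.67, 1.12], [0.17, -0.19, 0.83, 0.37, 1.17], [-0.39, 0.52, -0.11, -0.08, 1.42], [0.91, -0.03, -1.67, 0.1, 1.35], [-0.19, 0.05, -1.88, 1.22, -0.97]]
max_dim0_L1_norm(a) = 5.98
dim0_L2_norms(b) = [1.04, 0.82, 2.72, 1.45, 2.72]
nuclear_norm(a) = 8.63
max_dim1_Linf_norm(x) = 0.55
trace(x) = -0.52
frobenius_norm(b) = 4.32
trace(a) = -1.87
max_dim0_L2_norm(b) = 2.72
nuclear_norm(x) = 2.20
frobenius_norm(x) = 1.13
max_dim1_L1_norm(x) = 1.09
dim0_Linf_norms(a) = [1.0, 0.91, 1.69, 1.29, 1.36]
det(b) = 0.01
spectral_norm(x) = 0.74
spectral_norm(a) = 2.96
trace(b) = -1.35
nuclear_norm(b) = 7.92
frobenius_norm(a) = 4.45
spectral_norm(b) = 2.85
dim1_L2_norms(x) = [0.5, 0.64, 0.57, 0.46, 0.29]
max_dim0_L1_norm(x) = 1.2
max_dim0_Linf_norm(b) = 1.88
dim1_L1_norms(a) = [3.7, 3.06, 3.24, 4.42, 4.29]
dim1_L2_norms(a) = [1.81, 1.66, 1.74, 2.32, 2.32]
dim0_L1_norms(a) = [2.83, 2.39, 4.73, 2.78, 5.98]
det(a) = 2.72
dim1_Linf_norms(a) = [1.11, 1.33, 1.33, 1.54, 1.69]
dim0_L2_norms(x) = [0.59, 0.61, 0.58, 0.41, 0.22]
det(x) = -0.00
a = x + b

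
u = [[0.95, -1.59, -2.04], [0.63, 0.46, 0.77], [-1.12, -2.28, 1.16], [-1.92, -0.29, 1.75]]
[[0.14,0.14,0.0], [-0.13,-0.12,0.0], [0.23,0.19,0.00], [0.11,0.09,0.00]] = u @ [[-0.09,  -0.08,  -0.00], [-0.08,  -0.07,  -0.00], [-0.05,  -0.05,  -0.0]]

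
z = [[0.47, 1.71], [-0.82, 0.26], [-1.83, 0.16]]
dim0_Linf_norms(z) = [1.83, 1.71]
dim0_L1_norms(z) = [3.12, 2.13]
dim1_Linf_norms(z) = [1.71, 0.82, 1.83]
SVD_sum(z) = [[0.82, 0.19], [-0.72, -0.17], [-1.7, -0.39]] + [[-0.35, 1.52], [-0.1, 0.43], [-0.13, 0.55]]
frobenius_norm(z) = 2.69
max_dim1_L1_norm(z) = 2.18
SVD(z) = [[-0.41, -0.91], [0.36, -0.25], [0.84, -0.33]] @ diag([2.0762273746658377, 1.7172011788629205]) @ [[-0.97, -0.22], [0.22, -0.97]]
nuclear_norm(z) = 3.79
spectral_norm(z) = 2.08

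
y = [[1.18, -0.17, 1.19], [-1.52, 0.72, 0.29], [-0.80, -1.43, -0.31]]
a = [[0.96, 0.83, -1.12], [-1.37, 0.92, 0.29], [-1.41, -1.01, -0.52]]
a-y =[[-0.22,1.0,-2.31],[0.15,0.2,0.00],[-0.61,0.42,-0.21]]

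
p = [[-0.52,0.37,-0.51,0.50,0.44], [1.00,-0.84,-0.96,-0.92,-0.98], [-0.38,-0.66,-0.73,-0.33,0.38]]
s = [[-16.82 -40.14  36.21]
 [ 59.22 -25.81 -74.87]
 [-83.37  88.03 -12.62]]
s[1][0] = 59.22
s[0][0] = -16.82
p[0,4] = 0.444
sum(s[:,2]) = -51.28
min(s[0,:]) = -40.14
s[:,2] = [36.21, -74.87, -12.62]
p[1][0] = 0.996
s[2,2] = -12.62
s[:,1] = [-40.14, -25.81, 88.03]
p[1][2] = -0.963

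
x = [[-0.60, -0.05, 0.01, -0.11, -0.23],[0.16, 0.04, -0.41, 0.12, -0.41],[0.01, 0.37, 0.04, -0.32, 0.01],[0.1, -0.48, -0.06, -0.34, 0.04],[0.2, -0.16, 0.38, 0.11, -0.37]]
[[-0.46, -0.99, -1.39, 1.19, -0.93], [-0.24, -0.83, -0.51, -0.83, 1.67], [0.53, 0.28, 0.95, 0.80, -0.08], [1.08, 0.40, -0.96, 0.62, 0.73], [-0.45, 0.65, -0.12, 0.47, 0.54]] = x @ [[0.90, 1.56, 1.69, -1.17, 2.36], [-0.41, -0.14, 2.36, -0.08, -0.56], [-0.48, 1.72, 0.94, 1.69, -1.61], [-2.15, -0.75, -0.03, -2.46, -0.59], [0.74, 0.68, 1.18, -0.86, -1.78]]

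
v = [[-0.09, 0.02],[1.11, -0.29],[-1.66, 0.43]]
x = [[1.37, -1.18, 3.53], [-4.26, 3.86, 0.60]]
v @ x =[[-0.21, 0.18, -0.31],[2.76, -2.43, 3.74],[-4.11, 3.62, -5.6]]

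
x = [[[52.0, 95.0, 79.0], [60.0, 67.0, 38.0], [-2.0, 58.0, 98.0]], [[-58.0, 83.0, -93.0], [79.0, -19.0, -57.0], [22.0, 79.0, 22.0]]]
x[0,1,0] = 60.0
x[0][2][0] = -2.0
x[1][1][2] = -57.0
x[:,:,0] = [[52.0, 60.0, -2.0], [-58.0, 79.0, 22.0]]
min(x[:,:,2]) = -93.0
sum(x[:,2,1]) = 137.0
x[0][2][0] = -2.0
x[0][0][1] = 95.0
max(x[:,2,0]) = 22.0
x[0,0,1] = 95.0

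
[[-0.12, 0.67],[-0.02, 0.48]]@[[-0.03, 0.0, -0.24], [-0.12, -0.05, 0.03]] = [[-0.08, -0.03, 0.05], [-0.06, -0.02, 0.02]]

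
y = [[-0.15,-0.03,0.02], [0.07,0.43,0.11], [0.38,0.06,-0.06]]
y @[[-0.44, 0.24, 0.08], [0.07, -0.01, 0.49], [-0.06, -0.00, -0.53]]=[[0.06, -0.04, -0.04], [-0.01, 0.01, 0.16], [-0.16, 0.09, 0.09]]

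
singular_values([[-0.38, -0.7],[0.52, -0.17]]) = [0.81, 0.53]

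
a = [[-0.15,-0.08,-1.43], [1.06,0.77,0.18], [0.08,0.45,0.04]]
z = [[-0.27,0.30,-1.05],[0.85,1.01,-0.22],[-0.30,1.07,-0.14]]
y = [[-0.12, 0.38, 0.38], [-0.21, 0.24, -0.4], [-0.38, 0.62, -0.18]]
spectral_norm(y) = 0.90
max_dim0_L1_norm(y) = 1.24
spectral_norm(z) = 1.63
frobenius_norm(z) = 2.08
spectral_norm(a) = 1.57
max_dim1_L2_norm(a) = 1.44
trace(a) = 0.66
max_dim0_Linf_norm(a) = 1.43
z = a + y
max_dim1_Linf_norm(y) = 0.62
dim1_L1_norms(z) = [1.62, 2.08, 1.51]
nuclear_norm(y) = 1.47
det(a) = -0.58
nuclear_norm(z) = 3.41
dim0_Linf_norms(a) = [1.06, 0.77, 1.43]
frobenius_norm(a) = 2.01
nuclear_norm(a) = 3.09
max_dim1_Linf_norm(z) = 1.07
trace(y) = -0.06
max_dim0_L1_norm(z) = 2.38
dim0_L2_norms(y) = [0.45, 0.77, 0.58]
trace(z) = 0.60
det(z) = -1.24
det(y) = 0.00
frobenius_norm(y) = 1.06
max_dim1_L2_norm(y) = 0.75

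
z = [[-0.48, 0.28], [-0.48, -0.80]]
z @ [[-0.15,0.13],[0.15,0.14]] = [[0.11, -0.02],[-0.05, -0.17]]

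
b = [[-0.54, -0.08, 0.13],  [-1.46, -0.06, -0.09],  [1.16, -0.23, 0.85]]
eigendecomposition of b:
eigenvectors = [[0.09,-0.43,-0.06], [-0.21,-0.88,0.94], [0.97,0.19,0.33]]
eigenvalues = [1.01, -0.76, -0.0]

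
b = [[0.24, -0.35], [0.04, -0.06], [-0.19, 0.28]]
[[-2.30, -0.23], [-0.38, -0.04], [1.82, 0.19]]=b@[[-8.08, 3.19], [1.02, 2.84]]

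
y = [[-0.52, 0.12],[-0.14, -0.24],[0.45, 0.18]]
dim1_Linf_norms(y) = [0.52, 0.24, 0.45]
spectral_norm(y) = 0.71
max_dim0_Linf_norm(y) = 0.52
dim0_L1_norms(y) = [1.11, 0.54]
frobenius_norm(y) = 0.77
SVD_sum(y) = [[-0.50, -0.07], [-0.17, -0.02], [0.47, 0.06]] + [[-0.02, 0.19], [0.03, -0.22], [-0.02, 0.12]]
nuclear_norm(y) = 1.02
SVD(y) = [[-0.71, 0.6], [-0.24, -0.70], [0.66, 0.38]] @ diag([0.706681227848694, 0.3122525295434167]) @ [[0.99, 0.13], [-0.13, 0.99]]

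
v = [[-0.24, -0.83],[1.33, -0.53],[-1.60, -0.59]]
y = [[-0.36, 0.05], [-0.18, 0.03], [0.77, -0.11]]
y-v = [[-0.12, 0.88], [-1.51, 0.56], [2.37, 0.48]]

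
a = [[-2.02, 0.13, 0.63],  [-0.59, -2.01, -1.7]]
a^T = [[-2.02, -0.59],[0.13, -2.01],[0.63, -1.7]]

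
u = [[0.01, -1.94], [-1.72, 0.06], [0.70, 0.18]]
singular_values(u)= [1.95, 1.86]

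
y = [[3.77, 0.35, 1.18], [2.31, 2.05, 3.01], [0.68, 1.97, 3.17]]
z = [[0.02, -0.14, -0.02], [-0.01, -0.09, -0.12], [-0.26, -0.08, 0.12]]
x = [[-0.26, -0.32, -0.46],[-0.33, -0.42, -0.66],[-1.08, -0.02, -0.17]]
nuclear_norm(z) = 0.57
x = z @ y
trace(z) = 0.05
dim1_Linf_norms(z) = [0.14, 0.12, 0.26]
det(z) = -0.00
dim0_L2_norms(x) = [1.16, 0.53, 0.82]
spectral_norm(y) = 6.35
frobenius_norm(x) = 1.52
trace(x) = -0.85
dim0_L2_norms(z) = [0.26, 0.18, 0.17]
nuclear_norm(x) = 2.08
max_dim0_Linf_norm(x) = 1.08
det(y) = 4.02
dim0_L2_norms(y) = [4.47, 2.86, 4.53]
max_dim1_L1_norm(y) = 7.37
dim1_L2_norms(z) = [0.14, 0.15, 0.3]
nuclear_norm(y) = 9.46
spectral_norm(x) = 1.32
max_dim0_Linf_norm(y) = 3.77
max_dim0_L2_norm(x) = 1.16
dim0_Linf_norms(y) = [3.77, 2.05, 3.17]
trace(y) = 8.99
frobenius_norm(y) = 6.98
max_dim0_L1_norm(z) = 0.31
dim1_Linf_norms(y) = [3.77, 3.01, 3.17]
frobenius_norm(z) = 0.36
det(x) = -0.02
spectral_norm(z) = 0.30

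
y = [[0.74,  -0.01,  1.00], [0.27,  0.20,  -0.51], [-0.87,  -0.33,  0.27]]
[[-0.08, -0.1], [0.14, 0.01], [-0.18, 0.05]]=y @[[0.14,  0.00], [0.03,  -0.22], [-0.18,  -0.1]]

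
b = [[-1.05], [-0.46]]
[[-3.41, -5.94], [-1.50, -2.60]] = b @ [[3.25,5.66]]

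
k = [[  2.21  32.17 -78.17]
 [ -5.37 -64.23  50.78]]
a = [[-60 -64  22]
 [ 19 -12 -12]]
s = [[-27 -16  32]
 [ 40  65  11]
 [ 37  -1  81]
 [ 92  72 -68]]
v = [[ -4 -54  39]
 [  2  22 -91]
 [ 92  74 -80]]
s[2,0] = 37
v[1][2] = -91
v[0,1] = -54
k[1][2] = 50.78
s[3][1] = 72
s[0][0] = -27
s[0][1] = -16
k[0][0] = 2.21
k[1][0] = -5.37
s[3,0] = 92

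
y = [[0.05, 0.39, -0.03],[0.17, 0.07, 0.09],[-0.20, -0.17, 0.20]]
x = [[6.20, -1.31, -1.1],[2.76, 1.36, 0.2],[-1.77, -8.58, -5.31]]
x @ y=[[0.31, 2.51, -0.52], [0.33, 1.14, 0.08], [-0.49, -0.39, -1.78]]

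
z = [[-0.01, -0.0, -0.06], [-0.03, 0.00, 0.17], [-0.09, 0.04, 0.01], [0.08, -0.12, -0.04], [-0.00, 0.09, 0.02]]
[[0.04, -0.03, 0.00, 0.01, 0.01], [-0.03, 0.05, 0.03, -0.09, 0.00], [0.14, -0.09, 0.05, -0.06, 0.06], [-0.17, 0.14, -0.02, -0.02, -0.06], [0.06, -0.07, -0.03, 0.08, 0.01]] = z@[[-1.26, 0.60, -0.68, 1.08, -0.57], [0.70, -0.9, -0.31, 0.99, 0.14], [-0.38, 0.42, 0.08, -0.34, -0.1]]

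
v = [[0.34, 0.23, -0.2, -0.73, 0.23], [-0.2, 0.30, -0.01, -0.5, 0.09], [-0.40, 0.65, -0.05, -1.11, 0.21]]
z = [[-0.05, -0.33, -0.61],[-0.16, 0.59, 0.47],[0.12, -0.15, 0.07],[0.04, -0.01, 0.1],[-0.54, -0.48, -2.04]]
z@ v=[[0.29, -0.51, 0.04, 0.88, -0.17], [-0.36, 0.45, 0.00, -0.70, 0.12], [0.04, 0.03, -0.03, -0.09, 0.03], [-0.02, 0.07, -0.01, -0.14, 0.03], [0.73, -1.59, 0.21, 2.90, -0.6]]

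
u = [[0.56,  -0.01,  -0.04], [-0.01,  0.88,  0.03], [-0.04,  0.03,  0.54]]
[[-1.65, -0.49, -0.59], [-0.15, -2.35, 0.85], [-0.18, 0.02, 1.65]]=u @ [[-2.99, -0.92, -0.82], [-0.19, -2.68, 0.86], [-0.54, 0.11, 2.94]]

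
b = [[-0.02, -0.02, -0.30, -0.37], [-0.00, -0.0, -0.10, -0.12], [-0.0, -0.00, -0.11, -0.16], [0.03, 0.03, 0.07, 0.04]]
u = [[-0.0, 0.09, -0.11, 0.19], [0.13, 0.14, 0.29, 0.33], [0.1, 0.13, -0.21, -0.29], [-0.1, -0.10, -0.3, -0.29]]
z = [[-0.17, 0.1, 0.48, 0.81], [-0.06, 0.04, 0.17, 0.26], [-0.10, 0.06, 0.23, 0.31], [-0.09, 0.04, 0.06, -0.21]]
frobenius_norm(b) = 0.55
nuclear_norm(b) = 0.60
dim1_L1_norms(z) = [1.56, 0.53, 0.7, 0.4]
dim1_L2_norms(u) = [0.24, 0.48, 0.39, 0.44]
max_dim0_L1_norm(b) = 0.69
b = z @ u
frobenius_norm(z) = 1.12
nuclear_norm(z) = 1.32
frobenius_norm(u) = 0.80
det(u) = 0.00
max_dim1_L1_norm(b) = 0.71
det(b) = -0.00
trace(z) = -0.11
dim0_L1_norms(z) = [0.42, 0.24, 0.94, 1.59]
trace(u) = -0.36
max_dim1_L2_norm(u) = 0.48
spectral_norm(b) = 0.54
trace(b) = -0.09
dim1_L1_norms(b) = [0.71, 0.22, 0.27, 0.17]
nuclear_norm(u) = 1.21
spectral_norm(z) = 1.10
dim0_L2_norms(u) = [0.19, 0.23, 0.48, 0.56]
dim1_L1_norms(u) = [0.39, 0.89, 0.73, 0.79]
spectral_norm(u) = 0.72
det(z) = -0.00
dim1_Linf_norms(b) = [0.37, 0.12, 0.16, 0.07]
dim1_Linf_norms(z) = [0.81, 0.26, 0.31, 0.21]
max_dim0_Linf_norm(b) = 0.37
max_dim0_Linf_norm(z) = 0.81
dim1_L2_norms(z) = [0.96, 0.32, 0.4, 0.24]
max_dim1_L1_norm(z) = 1.56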